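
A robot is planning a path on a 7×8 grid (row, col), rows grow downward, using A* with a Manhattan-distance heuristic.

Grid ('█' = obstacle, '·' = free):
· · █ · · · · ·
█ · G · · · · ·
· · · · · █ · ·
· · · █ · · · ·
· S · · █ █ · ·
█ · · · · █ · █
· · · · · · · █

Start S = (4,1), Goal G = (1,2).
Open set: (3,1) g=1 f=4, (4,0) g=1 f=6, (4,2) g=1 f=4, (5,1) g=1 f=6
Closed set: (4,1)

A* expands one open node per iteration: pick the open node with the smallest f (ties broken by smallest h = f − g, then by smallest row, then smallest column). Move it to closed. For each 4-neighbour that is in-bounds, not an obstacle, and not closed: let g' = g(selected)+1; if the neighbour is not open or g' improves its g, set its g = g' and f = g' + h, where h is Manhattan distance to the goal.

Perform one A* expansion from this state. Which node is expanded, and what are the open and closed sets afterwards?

expanded=(3,1); open=[(2,1) g=2 f=4, (3,0) g=2 f=6, (3,2) g=2 f=4, (4,0) g=1 f=6, (4,2) g=1 f=4, (5,1) g=1 f=6]; closed=[(3,1), (4,1)]

step 1: expand (3,1) (f=4, h=3) → closed; open now [(2,1) g=2 f=4, (3,0) g=2 f=6, (3,2) g=2 f=4, (4,0) g=1 f=6, (4,2) g=1 f=4, (5,1) g=1 f=6]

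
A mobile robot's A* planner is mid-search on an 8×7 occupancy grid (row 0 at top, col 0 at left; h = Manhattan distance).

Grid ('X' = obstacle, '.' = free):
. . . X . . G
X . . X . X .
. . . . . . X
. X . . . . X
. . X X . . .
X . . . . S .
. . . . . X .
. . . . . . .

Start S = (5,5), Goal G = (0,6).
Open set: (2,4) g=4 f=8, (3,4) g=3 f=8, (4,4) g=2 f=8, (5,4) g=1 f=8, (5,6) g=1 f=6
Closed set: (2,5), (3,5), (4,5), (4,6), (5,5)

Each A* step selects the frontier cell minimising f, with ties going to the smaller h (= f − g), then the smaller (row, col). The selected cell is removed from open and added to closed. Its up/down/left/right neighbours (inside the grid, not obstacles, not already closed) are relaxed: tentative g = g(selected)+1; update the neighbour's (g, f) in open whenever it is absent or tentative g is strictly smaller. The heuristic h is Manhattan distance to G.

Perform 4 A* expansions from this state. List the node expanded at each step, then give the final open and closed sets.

step 1: expand (5,6) (f=6, h=5) → closed; open now [(2,4) g=4 f=8, (3,4) g=3 f=8, (4,4) g=2 f=8, (5,4) g=1 f=8, (6,6) g=2 f=8]
step 2: expand (2,4) (f=8, h=4) → closed; open now [(1,4) g=5 f=8, (2,3) g=5 f=10, (3,4) g=3 f=8, (4,4) g=2 f=8, (5,4) g=1 f=8, (6,6) g=2 f=8]
step 3: expand (1,4) (f=8, h=3) → closed; open now [(0,4) g=6 f=8, (2,3) g=5 f=10, (3,4) g=3 f=8, (4,4) g=2 f=8, (5,4) g=1 f=8, (6,6) g=2 f=8]
step 4: expand (0,4) (f=8, h=2) → closed; open now [(0,5) g=7 f=8, (2,3) g=5 f=10, (3,4) g=3 f=8, (4,4) g=2 f=8, (5,4) g=1 f=8, (6,6) g=2 f=8]

order=[(5,6) → (2,4) → (1,4) → (0,4)]; open=[(0,5) g=7 f=8, (2,3) g=5 f=10, (3,4) g=3 f=8, (4,4) g=2 f=8, (5,4) g=1 f=8, (6,6) g=2 f=8]; closed=[(0,4), (1,4), (2,4), (2,5), (3,5), (4,5), (4,6), (5,5), (5,6)]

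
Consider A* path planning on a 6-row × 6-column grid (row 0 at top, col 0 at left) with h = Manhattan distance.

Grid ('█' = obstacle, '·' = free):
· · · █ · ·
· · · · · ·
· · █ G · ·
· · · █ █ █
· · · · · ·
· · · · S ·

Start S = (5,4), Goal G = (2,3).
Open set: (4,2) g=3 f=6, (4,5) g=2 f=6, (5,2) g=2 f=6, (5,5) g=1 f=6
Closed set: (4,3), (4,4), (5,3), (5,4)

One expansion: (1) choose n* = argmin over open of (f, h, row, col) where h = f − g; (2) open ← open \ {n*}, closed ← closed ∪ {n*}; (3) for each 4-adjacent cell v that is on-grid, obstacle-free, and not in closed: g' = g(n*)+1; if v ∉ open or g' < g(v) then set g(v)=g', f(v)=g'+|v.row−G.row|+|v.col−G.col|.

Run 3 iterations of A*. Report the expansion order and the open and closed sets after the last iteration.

order=[(4,2) → (3,2) → (4,5)]; open=[(3,1) g=5 f=8, (4,1) g=4 f=8, (5,2) g=2 f=6, (5,5) g=1 f=6]; closed=[(3,2), (4,2), (4,3), (4,4), (4,5), (5,3), (5,4)]

step 1: expand (4,2) (f=6, h=3) → closed; open now [(3,2) g=4 f=6, (4,1) g=4 f=8, (4,5) g=2 f=6, (5,2) g=2 f=6, (5,5) g=1 f=6]
step 2: expand (3,2) (f=6, h=2) → closed; open now [(3,1) g=5 f=8, (4,1) g=4 f=8, (4,5) g=2 f=6, (5,2) g=2 f=6, (5,5) g=1 f=6]
step 3: expand (4,5) (f=6, h=4) → closed; open now [(3,1) g=5 f=8, (4,1) g=4 f=8, (5,2) g=2 f=6, (5,5) g=1 f=6]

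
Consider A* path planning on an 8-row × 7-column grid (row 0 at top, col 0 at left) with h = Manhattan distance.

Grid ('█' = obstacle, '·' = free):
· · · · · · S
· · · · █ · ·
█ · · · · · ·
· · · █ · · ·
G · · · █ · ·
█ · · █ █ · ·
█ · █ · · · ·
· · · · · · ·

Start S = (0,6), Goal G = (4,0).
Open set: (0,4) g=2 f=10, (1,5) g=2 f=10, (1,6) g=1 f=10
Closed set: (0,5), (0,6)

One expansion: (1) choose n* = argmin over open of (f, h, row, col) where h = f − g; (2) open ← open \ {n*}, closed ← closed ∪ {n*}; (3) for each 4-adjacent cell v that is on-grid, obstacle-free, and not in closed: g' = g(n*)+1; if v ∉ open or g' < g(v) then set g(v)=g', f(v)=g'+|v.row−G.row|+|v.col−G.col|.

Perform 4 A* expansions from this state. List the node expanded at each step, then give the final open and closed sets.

step 1: expand (0,4) (f=10, h=8) → closed; open now [(0,3) g=3 f=10, (1,5) g=2 f=10, (1,6) g=1 f=10]
step 2: expand (0,3) (f=10, h=7) → closed; open now [(0,2) g=4 f=10, (1,3) g=4 f=10, (1,5) g=2 f=10, (1,6) g=1 f=10]
step 3: expand (0,2) (f=10, h=6) → closed; open now [(0,1) g=5 f=10, (1,2) g=5 f=10, (1,3) g=4 f=10, (1,5) g=2 f=10, (1,6) g=1 f=10]
step 4: expand (0,1) (f=10, h=5) → closed; open now [(0,0) g=6 f=10, (1,1) g=6 f=10, (1,2) g=5 f=10, (1,3) g=4 f=10, (1,5) g=2 f=10, (1,6) g=1 f=10]

order=[(0,4) → (0,3) → (0,2) → (0,1)]; open=[(0,0) g=6 f=10, (1,1) g=6 f=10, (1,2) g=5 f=10, (1,3) g=4 f=10, (1,5) g=2 f=10, (1,6) g=1 f=10]; closed=[(0,1), (0,2), (0,3), (0,4), (0,5), (0,6)]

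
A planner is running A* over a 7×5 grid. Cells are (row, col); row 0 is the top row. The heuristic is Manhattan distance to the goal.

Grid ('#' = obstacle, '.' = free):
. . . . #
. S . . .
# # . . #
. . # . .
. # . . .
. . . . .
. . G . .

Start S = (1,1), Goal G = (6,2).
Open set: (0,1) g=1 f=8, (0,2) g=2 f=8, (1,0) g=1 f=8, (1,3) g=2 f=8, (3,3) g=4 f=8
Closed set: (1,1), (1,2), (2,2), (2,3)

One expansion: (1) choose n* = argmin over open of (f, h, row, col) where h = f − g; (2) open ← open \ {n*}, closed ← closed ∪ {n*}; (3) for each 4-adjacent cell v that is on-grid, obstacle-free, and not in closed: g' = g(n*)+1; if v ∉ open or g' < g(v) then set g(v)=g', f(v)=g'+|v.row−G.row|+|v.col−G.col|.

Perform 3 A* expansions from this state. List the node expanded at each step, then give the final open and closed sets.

order=[(3,3) → (4,3) → (4,2)]; open=[(0,1) g=1 f=8, (0,2) g=2 f=8, (1,0) g=1 f=8, (1,3) g=2 f=8, (3,4) g=5 f=10, (4,4) g=6 f=10, (5,2) g=7 f=8, (5,3) g=6 f=8]; closed=[(1,1), (1,2), (2,2), (2,3), (3,3), (4,2), (4,3)]

step 1: expand (3,3) (f=8, h=4) → closed; open now [(0,1) g=1 f=8, (0,2) g=2 f=8, (1,0) g=1 f=8, (1,3) g=2 f=8, (3,4) g=5 f=10, (4,3) g=5 f=8]
step 2: expand (4,3) (f=8, h=3) → closed; open now [(0,1) g=1 f=8, (0,2) g=2 f=8, (1,0) g=1 f=8, (1,3) g=2 f=8, (3,4) g=5 f=10, (4,2) g=6 f=8, (4,4) g=6 f=10, (5,3) g=6 f=8]
step 3: expand (4,2) (f=8, h=2) → closed; open now [(0,1) g=1 f=8, (0,2) g=2 f=8, (1,0) g=1 f=8, (1,3) g=2 f=8, (3,4) g=5 f=10, (4,4) g=6 f=10, (5,2) g=7 f=8, (5,3) g=6 f=8]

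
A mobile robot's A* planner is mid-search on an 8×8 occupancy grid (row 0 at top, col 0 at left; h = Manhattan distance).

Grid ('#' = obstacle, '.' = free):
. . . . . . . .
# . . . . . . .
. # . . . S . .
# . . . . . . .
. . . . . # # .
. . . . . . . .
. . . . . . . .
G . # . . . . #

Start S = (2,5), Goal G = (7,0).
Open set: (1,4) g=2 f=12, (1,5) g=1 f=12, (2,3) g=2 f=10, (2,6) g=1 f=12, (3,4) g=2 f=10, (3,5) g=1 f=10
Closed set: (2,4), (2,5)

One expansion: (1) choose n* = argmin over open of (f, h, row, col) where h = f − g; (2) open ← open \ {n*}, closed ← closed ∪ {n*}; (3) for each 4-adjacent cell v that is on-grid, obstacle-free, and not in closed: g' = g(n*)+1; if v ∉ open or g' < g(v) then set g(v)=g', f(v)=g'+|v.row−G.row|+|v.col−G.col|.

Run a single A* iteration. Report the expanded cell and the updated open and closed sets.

step 1: expand (2,3) (f=10, h=8) → closed; open now [(1,3) g=3 f=12, (1,4) g=2 f=12, (1,5) g=1 f=12, (2,2) g=3 f=10, (2,6) g=1 f=12, (3,3) g=3 f=10, (3,4) g=2 f=10, (3,5) g=1 f=10]

expanded=(2,3); open=[(1,3) g=3 f=12, (1,4) g=2 f=12, (1,5) g=1 f=12, (2,2) g=3 f=10, (2,6) g=1 f=12, (3,3) g=3 f=10, (3,4) g=2 f=10, (3,5) g=1 f=10]; closed=[(2,3), (2,4), (2,5)]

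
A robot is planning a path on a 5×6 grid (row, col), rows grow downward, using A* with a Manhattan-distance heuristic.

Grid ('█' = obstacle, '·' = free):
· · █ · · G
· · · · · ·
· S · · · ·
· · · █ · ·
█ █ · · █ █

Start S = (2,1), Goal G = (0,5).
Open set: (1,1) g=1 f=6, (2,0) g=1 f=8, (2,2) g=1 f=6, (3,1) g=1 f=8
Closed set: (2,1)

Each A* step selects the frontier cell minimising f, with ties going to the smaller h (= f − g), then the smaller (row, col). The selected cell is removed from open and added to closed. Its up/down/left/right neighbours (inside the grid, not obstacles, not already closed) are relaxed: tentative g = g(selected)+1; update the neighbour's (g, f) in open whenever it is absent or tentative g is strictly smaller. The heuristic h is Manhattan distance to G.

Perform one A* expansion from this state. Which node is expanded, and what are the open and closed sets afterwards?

step 1: expand (1,1) (f=6, h=5) → closed; open now [(0,1) g=2 f=6, (1,0) g=2 f=8, (1,2) g=2 f=6, (2,0) g=1 f=8, (2,2) g=1 f=6, (3,1) g=1 f=8]

expanded=(1,1); open=[(0,1) g=2 f=6, (1,0) g=2 f=8, (1,2) g=2 f=6, (2,0) g=1 f=8, (2,2) g=1 f=6, (3,1) g=1 f=8]; closed=[(1,1), (2,1)]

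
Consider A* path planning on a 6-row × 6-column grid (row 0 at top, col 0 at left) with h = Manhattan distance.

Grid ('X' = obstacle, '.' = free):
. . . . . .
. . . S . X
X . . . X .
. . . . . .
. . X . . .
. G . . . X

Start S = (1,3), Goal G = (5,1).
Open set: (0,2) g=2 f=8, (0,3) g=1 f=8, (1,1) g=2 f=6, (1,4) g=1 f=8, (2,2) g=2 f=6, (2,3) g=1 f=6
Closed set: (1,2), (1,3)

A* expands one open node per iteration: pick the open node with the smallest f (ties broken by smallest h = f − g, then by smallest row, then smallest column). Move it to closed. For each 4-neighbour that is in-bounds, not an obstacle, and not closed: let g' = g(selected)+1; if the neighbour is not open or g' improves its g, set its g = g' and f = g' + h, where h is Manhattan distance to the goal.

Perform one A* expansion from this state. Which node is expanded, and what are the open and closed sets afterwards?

expanded=(1,1); open=[(0,1) g=3 f=8, (0,2) g=2 f=8, (0,3) g=1 f=8, (1,0) g=3 f=8, (1,4) g=1 f=8, (2,1) g=3 f=6, (2,2) g=2 f=6, (2,3) g=1 f=6]; closed=[(1,1), (1,2), (1,3)]

step 1: expand (1,1) (f=6, h=4) → closed; open now [(0,1) g=3 f=8, (0,2) g=2 f=8, (0,3) g=1 f=8, (1,0) g=3 f=8, (1,4) g=1 f=8, (2,1) g=3 f=6, (2,2) g=2 f=6, (2,3) g=1 f=6]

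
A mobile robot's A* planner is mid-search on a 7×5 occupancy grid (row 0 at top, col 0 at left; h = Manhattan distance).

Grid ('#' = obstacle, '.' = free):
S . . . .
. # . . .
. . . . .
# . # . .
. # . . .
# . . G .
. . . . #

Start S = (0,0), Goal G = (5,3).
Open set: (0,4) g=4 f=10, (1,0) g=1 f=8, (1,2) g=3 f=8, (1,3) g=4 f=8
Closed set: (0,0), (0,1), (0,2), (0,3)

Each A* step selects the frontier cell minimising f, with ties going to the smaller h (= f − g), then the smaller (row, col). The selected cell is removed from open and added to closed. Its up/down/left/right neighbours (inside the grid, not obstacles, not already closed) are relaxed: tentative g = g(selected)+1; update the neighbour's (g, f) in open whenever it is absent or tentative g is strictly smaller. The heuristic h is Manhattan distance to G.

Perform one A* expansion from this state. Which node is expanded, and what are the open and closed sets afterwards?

expanded=(1,3); open=[(0,4) g=4 f=10, (1,0) g=1 f=8, (1,2) g=3 f=8, (1,4) g=5 f=10, (2,3) g=5 f=8]; closed=[(0,0), (0,1), (0,2), (0,3), (1,3)]

step 1: expand (1,3) (f=8, h=4) → closed; open now [(0,4) g=4 f=10, (1,0) g=1 f=8, (1,2) g=3 f=8, (1,4) g=5 f=10, (2,3) g=5 f=8]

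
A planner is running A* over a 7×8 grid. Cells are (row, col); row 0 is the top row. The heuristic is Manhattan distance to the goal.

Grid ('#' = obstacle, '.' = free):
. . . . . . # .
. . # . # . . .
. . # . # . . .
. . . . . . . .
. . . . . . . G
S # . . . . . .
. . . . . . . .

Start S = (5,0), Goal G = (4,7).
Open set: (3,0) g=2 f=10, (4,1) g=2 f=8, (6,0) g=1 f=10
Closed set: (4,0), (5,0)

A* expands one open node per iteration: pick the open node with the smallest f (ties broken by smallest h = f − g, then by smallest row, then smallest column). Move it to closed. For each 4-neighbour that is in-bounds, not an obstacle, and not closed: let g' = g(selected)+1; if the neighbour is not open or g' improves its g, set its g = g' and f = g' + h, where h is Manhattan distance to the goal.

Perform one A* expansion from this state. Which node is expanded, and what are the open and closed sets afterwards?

step 1: expand (4,1) (f=8, h=6) → closed; open now [(3,0) g=2 f=10, (3,1) g=3 f=10, (4,2) g=3 f=8, (6,0) g=1 f=10]

expanded=(4,1); open=[(3,0) g=2 f=10, (3,1) g=3 f=10, (4,2) g=3 f=8, (6,0) g=1 f=10]; closed=[(4,0), (4,1), (5,0)]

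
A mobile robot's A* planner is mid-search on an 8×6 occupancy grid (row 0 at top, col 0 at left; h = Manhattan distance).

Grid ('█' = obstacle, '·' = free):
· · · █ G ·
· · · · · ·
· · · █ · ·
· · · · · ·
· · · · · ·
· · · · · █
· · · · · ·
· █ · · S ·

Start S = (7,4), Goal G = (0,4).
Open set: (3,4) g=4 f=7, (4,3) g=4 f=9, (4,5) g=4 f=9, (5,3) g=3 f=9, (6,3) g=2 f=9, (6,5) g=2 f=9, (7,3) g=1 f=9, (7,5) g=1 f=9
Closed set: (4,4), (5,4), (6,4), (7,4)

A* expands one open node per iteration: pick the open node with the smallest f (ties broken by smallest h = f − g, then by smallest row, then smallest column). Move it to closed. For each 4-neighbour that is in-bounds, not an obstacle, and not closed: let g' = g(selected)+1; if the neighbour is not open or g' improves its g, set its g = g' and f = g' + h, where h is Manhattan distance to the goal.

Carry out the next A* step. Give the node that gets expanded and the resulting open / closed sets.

expanded=(3,4); open=[(2,4) g=5 f=7, (3,3) g=5 f=9, (3,5) g=5 f=9, (4,3) g=4 f=9, (4,5) g=4 f=9, (5,3) g=3 f=9, (6,3) g=2 f=9, (6,5) g=2 f=9, (7,3) g=1 f=9, (7,5) g=1 f=9]; closed=[(3,4), (4,4), (5,4), (6,4), (7,4)]

step 1: expand (3,4) (f=7, h=3) → closed; open now [(2,4) g=5 f=7, (3,3) g=5 f=9, (3,5) g=5 f=9, (4,3) g=4 f=9, (4,5) g=4 f=9, (5,3) g=3 f=9, (6,3) g=2 f=9, (6,5) g=2 f=9, (7,3) g=1 f=9, (7,5) g=1 f=9]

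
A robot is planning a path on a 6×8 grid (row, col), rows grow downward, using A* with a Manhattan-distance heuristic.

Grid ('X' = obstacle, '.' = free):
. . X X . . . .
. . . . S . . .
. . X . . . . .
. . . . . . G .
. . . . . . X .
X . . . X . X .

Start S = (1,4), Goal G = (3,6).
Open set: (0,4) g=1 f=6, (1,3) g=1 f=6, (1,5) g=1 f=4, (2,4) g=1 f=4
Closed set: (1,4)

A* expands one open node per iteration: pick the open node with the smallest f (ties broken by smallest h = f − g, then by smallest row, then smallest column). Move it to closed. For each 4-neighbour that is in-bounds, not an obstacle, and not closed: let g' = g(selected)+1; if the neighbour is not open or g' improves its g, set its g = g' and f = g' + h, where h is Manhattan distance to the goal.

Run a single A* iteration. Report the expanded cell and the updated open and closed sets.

expanded=(1,5); open=[(0,4) g=1 f=6, (0,5) g=2 f=6, (1,3) g=1 f=6, (1,6) g=2 f=4, (2,4) g=1 f=4, (2,5) g=2 f=4]; closed=[(1,4), (1,5)]

step 1: expand (1,5) (f=4, h=3) → closed; open now [(0,4) g=1 f=6, (0,5) g=2 f=6, (1,3) g=1 f=6, (1,6) g=2 f=4, (2,4) g=1 f=4, (2,5) g=2 f=4]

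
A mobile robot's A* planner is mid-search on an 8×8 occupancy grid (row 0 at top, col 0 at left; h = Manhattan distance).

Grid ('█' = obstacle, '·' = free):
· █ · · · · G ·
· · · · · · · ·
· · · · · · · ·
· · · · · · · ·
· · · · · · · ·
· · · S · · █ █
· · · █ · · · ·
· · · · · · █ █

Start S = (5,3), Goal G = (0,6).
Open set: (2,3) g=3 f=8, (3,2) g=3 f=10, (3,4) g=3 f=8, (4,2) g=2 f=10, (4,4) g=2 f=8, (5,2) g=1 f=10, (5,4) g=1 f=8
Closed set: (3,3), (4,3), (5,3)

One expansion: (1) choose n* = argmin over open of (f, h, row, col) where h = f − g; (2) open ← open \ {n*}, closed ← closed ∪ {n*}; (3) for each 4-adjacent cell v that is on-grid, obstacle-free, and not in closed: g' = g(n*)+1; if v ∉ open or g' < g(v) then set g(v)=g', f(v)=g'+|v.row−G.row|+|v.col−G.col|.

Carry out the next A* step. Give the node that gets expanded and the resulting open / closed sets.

step 1: expand (2,3) (f=8, h=5) → closed; open now [(1,3) g=4 f=8, (2,2) g=4 f=10, (2,4) g=4 f=8, (3,2) g=3 f=10, (3,4) g=3 f=8, (4,2) g=2 f=10, (4,4) g=2 f=8, (5,2) g=1 f=10, (5,4) g=1 f=8]

expanded=(2,3); open=[(1,3) g=4 f=8, (2,2) g=4 f=10, (2,4) g=4 f=8, (3,2) g=3 f=10, (3,4) g=3 f=8, (4,2) g=2 f=10, (4,4) g=2 f=8, (5,2) g=1 f=10, (5,4) g=1 f=8]; closed=[(2,3), (3,3), (4,3), (5,3)]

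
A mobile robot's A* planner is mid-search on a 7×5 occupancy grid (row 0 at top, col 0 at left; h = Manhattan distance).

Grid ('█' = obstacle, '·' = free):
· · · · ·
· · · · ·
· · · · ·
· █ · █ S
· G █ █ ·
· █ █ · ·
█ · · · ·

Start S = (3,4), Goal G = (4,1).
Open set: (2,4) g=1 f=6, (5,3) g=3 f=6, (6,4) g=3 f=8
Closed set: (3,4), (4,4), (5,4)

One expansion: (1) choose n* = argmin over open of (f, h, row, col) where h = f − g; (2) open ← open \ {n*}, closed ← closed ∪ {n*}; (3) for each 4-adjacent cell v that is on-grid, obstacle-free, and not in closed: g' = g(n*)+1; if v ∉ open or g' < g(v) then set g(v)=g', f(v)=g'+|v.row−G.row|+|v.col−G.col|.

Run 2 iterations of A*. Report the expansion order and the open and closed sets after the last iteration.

order=[(5,3) → (2,4)]; open=[(1,4) g=2 f=8, (2,3) g=2 f=6, (6,3) g=4 f=8, (6,4) g=3 f=8]; closed=[(2,4), (3,4), (4,4), (5,3), (5,4)]

step 1: expand (5,3) (f=6, h=3) → closed; open now [(2,4) g=1 f=6, (6,3) g=4 f=8, (6,4) g=3 f=8]
step 2: expand (2,4) (f=6, h=5) → closed; open now [(1,4) g=2 f=8, (2,3) g=2 f=6, (6,3) g=4 f=8, (6,4) g=3 f=8]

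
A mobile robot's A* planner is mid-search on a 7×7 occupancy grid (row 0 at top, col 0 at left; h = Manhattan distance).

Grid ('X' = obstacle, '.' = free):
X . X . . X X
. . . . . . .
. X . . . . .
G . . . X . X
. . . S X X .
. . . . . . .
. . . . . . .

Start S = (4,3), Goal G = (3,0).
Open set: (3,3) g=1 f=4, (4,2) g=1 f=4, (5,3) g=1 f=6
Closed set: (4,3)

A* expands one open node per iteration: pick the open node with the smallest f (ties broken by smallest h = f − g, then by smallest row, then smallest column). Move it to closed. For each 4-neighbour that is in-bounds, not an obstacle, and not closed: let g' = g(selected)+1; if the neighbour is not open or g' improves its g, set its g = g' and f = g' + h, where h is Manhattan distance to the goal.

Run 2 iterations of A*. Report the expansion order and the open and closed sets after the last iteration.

order=[(3,3) → (3,2)]; open=[(2,2) g=3 f=6, (2,3) g=2 f=6, (3,1) g=3 f=4, (4,2) g=1 f=4, (5,3) g=1 f=6]; closed=[(3,2), (3,3), (4,3)]

step 1: expand (3,3) (f=4, h=3) → closed; open now [(2,3) g=2 f=6, (3,2) g=2 f=4, (4,2) g=1 f=4, (5,3) g=1 f=6]
step 2: expand (3,2) (f=4, h=2) → closed; open now [(2,2) g=3 f=6, (2,3) g=2 f=6, (3,1) g=3 f=4, (4,2) g=1 f=4, (5,3) g=1 f=6]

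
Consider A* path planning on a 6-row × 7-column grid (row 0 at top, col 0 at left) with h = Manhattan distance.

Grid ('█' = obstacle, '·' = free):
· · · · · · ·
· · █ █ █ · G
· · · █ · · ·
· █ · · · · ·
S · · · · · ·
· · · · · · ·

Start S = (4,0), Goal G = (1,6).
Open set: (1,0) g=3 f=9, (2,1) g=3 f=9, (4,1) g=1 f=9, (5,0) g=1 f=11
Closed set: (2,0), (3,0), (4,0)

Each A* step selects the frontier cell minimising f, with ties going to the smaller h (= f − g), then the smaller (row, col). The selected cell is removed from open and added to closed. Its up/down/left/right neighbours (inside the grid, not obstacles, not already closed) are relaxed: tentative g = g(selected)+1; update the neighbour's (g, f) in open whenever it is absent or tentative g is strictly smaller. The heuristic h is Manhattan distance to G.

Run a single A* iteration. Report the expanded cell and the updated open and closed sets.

step 1: expand (1,0) (f=9, h=6) → closed; open now [(0,0) g=4 f=11, (1,1) g=4 f=9, (2,1) g=3 f=9, (4,1) g=1 f=9, (5,0) g=1 f=11]

expanded=(1,0); open=[(0,0) g=4 f=11, (1,1) g=4 f=9, (2,1) g=3 f=9, (4,1) g=1 f=9, (5,0) g=1 f=11]; closed=[(1,0), (2,0), (3,0), (4,0)]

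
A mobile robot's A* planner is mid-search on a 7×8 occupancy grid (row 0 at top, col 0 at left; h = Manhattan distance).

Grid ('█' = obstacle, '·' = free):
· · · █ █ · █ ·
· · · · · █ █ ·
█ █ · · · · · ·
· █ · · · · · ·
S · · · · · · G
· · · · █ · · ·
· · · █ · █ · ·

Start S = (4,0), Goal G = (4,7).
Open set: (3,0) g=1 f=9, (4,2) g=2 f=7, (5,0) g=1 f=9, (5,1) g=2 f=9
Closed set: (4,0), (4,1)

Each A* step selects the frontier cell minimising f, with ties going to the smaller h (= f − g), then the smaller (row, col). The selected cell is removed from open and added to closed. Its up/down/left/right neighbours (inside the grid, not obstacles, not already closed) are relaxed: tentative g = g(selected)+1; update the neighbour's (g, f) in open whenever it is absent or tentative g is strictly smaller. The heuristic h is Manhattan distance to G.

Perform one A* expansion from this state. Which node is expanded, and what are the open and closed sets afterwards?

step 1: expand (4,2) (f=7, h=5) → closed; open now [(3,0) g=1 f=9, (3,2) g=3 f=9, (4,3) g=3 f=7, (5,0) g=1 f=9, (5,1) g=2 f=9, (5,2) g=3 f=9]

expanded=(4,2); open=[(3,0) g=1 f=9, (3,2) g=3 f=9, (4,3) g=3 f=7, (5,0) g=1 f=9, (5,1) g=2 f=9, (5,2) g=3 f=9]; closed=[(4,0), (4,1), (4,2)]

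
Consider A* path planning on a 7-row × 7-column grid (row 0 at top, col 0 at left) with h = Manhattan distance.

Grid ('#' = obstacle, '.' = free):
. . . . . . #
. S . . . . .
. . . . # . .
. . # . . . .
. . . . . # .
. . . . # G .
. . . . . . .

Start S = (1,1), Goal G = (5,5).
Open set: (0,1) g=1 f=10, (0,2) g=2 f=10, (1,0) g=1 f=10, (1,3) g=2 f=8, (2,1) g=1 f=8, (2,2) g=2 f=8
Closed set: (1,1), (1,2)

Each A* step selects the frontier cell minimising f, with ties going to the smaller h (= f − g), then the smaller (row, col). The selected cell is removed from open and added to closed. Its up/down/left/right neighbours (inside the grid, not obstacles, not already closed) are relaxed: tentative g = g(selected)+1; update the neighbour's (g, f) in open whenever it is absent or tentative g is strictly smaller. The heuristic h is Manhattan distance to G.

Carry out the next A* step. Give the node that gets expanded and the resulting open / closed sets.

expanded=(1,3); open=[(0,1) g=1 f=10, (0,2) g=2 f=10, (0,3) g=3 f=10, (1,0) g=1 f=10, (1,4) g=3 f=8, (2,1) g=1 f=8, (2,2) g=2 f=8, (2,3) g=3 f=8]; closed=[(1,1), (1,2), (1,3)]

step 1: expand (1,3) (f=8, h=6) → closed; open now [(0,1) g=1 f=10, (0,2) g=2 f=10, (0,3) g=3 f=10, (1,0) g=1 f=10, (1,4) g=3 f=8, (2,1) g=1 f=8, (2,2) g=2 f=8, (2,3) g=3 f=8]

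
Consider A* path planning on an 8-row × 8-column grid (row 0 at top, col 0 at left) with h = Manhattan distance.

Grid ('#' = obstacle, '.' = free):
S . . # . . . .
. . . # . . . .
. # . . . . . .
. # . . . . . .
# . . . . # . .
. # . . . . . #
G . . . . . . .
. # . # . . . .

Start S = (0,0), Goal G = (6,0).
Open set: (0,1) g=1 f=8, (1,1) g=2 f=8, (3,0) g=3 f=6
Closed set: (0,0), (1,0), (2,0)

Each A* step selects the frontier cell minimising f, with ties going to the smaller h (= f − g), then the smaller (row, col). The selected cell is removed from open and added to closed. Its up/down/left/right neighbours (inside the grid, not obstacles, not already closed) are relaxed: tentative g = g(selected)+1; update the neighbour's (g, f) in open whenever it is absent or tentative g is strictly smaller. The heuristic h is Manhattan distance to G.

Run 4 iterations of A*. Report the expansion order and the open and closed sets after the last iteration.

step 1: expand (3,0) (f=6, h=3) → closed; open now [(0,1) g=1 f=8, (1,1) g=2 f=8]
step 2: expand (1,1) (f=8, h=6) → closed; open now [(0,1) g=1 f=8, (1,2) g=3 f=10]
step 3: expand (0,1) (f=8, h=7) → closed; open now [(0,2) g=2 f=10, (1,2) g=3 f=10]
step 4: expand (1,2) (f=10, h=7) → closed; open now [(0,2) g=2 f=10, (2,2) g=4 f=10]

order=[(3,0) → (1,1) → (0,1) → (1,2)]; open=[(0,2) g=2 f=10, (2,2) g=4 f=10]; closed=[(0,0), (0,1), (1,0), (1,1), (1,2), (2,0), (3,0)]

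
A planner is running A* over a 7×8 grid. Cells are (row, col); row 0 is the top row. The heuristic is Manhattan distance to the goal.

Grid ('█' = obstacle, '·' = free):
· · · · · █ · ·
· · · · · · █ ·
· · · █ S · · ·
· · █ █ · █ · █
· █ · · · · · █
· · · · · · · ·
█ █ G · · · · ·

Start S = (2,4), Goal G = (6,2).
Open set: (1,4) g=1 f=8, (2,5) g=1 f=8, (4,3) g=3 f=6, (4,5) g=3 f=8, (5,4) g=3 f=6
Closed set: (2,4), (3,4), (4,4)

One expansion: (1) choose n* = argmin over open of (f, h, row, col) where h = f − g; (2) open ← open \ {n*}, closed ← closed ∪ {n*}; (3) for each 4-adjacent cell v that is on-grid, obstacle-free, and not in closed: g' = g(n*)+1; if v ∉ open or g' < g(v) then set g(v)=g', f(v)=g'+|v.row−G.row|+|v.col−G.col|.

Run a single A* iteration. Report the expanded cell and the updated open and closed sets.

expanded=(4,3); open=[(1,4) g=1 f=8, (2,5) g=1 f=8, (4,2) g=4 f=6, (4,5) g=3 f=8, (5,3) g=4 f=6, (5,4) g=3 f=6]; closed=[(2,4), (3,4), (4,3), (4,4)]

step 1: expand (4,3) (f=6, h=3) → closed; open now [(1,4) g=1 f=8, (2,5) g=1 f=8, (4,2) g=4 f=6, (4,5) g=3 f=8, (5,3) g=4 f=6, (5,4) g=3 f=6]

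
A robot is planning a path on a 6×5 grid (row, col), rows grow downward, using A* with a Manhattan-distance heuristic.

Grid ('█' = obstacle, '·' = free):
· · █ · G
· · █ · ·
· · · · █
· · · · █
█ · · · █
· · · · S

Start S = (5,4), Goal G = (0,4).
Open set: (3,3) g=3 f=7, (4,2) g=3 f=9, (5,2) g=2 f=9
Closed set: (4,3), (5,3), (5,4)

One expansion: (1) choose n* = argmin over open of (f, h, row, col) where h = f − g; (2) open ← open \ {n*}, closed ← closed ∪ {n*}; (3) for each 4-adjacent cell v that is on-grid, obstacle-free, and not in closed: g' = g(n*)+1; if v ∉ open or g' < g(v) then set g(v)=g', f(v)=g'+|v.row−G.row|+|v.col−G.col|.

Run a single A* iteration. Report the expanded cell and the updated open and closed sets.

expanded=(3,3); open=[(2,3) g=4 f=7, (3,2) g=4 f=9, (4,2) g=3 f=9, (5,2) g=2 f=9]; closed=[(3,3), (4,3), (5,3), (5,4)]

step 1: expand (3,3) (f=7, h=4) → closed; open now [(2,3) g=4 f=7, (3,2) g=4 f=9, (4,2) g=3 f=9, (5,2) g=2 f=9]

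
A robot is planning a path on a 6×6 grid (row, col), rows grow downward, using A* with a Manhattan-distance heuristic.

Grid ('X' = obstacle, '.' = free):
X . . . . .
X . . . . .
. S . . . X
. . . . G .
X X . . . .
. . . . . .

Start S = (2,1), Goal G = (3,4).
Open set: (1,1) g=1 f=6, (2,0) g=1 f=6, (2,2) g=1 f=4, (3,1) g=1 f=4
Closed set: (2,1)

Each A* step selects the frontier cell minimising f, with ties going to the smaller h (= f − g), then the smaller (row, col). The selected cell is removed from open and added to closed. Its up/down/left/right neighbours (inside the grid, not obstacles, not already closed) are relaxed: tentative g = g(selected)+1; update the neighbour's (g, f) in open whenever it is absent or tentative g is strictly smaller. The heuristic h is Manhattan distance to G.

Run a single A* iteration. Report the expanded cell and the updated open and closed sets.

step 1: expand (2,2) (f=4, h=3) → closed; open now [(1,1) g=1 f=6, (1,2) g=2 f=6, (2,0) g=1 f=6, (2,3) g=2 f=4, (3,1) g=1 f=4, (3,2) g=2 f=4]

expanded=(2,2); open=[(1,1) g=1 f=6, (1,2) g=2 f=6, (2,0) g=1 f=6, (2,3) g=2 f=4, (3,1) g=1 f=4, (3,2) g=2 f=4]; closed=[(2,1), (2,2)]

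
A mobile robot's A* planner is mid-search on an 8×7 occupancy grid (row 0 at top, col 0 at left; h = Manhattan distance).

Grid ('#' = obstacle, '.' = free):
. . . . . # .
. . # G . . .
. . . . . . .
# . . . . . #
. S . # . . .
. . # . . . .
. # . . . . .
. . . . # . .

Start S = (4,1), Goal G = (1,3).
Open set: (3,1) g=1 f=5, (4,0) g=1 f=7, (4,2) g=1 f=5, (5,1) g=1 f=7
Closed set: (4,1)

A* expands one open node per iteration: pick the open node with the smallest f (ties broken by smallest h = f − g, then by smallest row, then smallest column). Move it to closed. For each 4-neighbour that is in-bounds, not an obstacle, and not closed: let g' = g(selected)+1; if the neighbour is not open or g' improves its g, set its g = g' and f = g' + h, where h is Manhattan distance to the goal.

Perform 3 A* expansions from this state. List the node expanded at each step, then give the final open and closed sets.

order=[(3,1) → (2,1) → (1,1)]; open=[(0,1) g=4 f=7, (1,0) g=4 f=7, (2,0) g=3 f=7, (2,2) g=3 f=5, (3,2) g=2 f=5, (4,0) g=1 f=7, (4,2) g=1 f=5, (5,1) g=1 f=7]; closed=[(1,1), (2,1), (3,1), (4,1)]

step 1: expand (3,1) (f=5, h=4) → closed; open now [(2,1) g=2 f=5, (3,2) g=2 f=5, (4,0) g=1 f=7, (4,2) g=1 f=5, (5,1) g=1 f=7]
step 2: expand (2,1) (f=5, h=3) → closed; open now [(1,1) g=3 f=5, (2,0) g=3 f=7, (2,2) g=3 f=5, (3,2) g=2 f=5, (4,0) g=1 f=7, (4,2) g=1 f=5, (5,1) g=1 f=7]
step 3: expand (1,1) (f=5, h=2) → closed; open now [(0,1) g=4 f=7, (1,0) g=4 f=7, (2,0) g=3 f=7, (2,2) g=3 f=5, (3,2) g=2 f=5, (4,0) g=1 f=7, (4,2) g=1 f=5, (5,1) g=1 f=7]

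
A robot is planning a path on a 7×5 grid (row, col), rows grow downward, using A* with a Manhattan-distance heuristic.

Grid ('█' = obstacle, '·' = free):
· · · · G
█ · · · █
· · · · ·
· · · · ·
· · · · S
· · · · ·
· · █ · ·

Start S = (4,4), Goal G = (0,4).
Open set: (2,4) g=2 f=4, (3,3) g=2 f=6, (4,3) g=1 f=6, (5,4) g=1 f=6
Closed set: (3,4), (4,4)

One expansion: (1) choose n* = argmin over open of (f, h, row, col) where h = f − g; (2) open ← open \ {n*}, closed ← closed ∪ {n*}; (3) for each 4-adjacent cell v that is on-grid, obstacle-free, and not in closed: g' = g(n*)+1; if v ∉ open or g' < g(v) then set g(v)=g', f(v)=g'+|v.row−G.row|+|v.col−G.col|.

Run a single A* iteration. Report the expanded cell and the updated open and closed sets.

step 1: expand (2,4) (f=4, h=2) → closed; open now [(2,3) g=3 f=6, (3,3) g=2 f=6, (4,3) g=1 f=6, (5,4) g=1 f=6]

expanded=(2,4); open=[(2,3) g=3 f=6, (3,3) g=2 f=6, (4,3) g=1 f=6, (5,4) g=1 f=6]; closed=[(2,4), (3,4), (4,4)]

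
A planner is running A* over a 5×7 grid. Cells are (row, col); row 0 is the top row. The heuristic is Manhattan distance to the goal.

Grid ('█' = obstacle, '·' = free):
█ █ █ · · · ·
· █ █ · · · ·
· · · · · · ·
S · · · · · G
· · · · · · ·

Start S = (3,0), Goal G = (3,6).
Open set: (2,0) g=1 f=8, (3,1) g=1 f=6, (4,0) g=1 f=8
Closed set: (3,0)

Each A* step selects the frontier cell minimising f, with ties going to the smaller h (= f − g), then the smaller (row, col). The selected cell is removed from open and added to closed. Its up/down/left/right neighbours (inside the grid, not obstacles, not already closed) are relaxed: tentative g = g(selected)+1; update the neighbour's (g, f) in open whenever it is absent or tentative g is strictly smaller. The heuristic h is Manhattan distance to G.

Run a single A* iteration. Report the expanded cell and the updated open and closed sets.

expanded=(3,1); open=[(2,0) g=1 f=8, (2,1) g=2 f=8, (3,2) g=2 f=6, (4,0) g=1 f=8, (4,1) g=2 f=8]; closed=[(3,0), (3,1)]

step 1: expand (3,1) (f=6, h=5) → closed; open now [(2,0) g=1 f=8, (2,1) g=2 f=8, (3,2) g=2 f=6, (4,0) g=1 f=8, (4,1) g=2 f=8]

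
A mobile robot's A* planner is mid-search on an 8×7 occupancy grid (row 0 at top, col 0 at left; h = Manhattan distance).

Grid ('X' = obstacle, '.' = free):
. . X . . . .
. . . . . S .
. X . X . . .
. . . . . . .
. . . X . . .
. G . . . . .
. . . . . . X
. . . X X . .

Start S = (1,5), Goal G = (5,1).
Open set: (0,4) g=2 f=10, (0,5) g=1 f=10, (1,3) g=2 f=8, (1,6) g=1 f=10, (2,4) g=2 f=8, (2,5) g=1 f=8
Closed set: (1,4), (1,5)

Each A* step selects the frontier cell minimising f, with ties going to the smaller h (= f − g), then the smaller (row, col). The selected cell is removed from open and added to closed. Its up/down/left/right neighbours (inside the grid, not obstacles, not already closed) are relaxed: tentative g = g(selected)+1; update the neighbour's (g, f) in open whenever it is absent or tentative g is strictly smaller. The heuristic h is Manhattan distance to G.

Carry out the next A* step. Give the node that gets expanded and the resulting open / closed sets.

step 1: expand (1,3) (f=8, h=6) → closed; open now [(0,3) g=3 f=10, (0,4) g=2 f=10, (0,5) g=1 f=10, (1,2) g=3 f=8, (1,6) g=1 f=10, (2,4) g=2 f=8, (2,5) g=1 f=8]

expanded=(1,3); open=[(0,3) g=3 f=10, (0,4) g=2 f=10, (0,5) g=1 f=10, (1,2) g=3 f=8, (1,6) g=1 f=10, (2,4) g=2 f=8, (2,5) g=1 f=8]; closed=[(1,3), (1,4), (1,5)]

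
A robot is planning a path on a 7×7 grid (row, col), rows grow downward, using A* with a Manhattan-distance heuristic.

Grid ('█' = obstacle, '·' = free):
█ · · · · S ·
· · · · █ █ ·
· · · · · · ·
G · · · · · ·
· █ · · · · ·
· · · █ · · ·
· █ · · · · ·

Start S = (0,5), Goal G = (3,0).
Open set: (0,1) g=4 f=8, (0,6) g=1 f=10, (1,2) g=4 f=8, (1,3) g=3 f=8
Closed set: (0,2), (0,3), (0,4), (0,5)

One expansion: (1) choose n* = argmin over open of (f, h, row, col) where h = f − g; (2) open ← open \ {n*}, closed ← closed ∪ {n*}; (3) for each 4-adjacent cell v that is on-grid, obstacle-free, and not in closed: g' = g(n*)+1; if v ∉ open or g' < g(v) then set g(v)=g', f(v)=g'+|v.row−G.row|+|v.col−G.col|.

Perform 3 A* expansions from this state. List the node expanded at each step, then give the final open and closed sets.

order=[(0,1) → (1,1) → (1,0)]; open=[(0,6) g=1 f=10, (1,2) g=4 f=8, (1,3) g=3 f=8, (2,0) g=7 f=8, (2,1) g=6 f=8]; closed=[(0,1), (0,2), (0,3), (0,4), (0,5), (1,0), (1,1)]

step 1: expand (0,1) (f=8, h=4) → closed; open now [(0,6) g=1 f=10, (1,1) g=5 f=8, (1,2) g=4 f=8, (1,3) g=3 f=8]
step 2: expand (1,1) (f=8, h=3) → closed; open now [(0,6) g=1 f=10, (1,0) g=6 f=8, (1,2) g=4 f=8, (1,3) g=3 f=8, (2,1) g=6 f=8]
step 3: expand (1,0) (f=8, h=2) → closed; open now [(0,6) g=1 f=10, (1,2) g=4 f=8, (1,3) g=3 f=8, (2,0) g=7 f=8, (2,1) g=6 f=8]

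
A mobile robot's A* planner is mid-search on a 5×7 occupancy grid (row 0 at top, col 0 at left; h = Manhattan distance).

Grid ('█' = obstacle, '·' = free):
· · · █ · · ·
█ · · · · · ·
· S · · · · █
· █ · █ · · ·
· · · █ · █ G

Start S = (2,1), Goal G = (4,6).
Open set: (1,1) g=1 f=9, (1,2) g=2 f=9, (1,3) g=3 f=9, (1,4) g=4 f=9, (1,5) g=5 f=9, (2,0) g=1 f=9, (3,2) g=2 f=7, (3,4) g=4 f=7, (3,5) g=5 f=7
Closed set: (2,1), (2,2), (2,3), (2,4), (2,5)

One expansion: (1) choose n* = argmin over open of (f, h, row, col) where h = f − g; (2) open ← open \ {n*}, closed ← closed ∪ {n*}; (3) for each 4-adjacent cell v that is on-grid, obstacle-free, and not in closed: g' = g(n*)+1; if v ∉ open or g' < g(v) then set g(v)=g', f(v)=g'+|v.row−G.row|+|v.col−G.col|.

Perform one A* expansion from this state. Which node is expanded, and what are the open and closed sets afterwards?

expanded=(3,5); open=[(1,1) g=1 f=9, (1,2) g=2 f=9, (1,3) g=3 f=9, (1,4) g=4 f=9, (1,5) g=5 f=9, (2,0) g=1 f=9, (3,2) g=2 f=7, (3,4) g=4 f=7, (3,6) g=6 f=7]; closed=[(2,1), (2,2), (2,3), (2,4), (2,5), (3,5)]

step 1: expand (3,5) (f=7, h=2) → closed; open now [(1,1) g=1 f=9, (1,2) g=2 f=9, (1,3) g=3 f=9, (1,4) g=4 f=9, (1,5) g=5 f=9, (2,0) g=1 f=9, (3,2) g=2 f=7, (3,4) g=4 f=7, (3,6) g=6 f=7]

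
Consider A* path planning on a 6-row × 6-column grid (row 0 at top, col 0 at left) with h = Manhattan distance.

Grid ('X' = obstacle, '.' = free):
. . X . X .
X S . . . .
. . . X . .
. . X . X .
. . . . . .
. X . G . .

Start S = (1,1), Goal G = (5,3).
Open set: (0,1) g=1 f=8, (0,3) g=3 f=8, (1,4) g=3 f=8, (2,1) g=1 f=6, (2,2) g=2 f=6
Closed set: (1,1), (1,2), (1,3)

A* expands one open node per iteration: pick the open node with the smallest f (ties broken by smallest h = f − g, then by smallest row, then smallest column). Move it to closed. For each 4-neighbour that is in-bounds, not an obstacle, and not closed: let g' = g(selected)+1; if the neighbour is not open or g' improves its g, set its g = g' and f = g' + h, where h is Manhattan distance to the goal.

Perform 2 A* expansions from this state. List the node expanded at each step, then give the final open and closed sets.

order=[(2,2) → (2,1)]; open=[(0,1) g=1 f=8, (0,3) g=3 f=8, (1,4) g=3 f=8, (2,0) g=2 f=8, (3,1) g=2 f=6]; closed=[(1,1), (1,2), (1,3), (2,1), (2,2)]

step 1: expand (2,2) (f=6, h=4) → closed; open now [(0,1) g=1 f=8, (0,3) g=3 f=8, (1,4) g=3 f=8, (2,1) g=1 f=6]
step 2: expand (2,1) (f=6, h=5) → closed; open now [(0,1) g=1 f=8, (0,3) g=3 f=8, (1,4) g=3 f=8, (2,0) g=2 f=8, (3,1) g=2 f=6]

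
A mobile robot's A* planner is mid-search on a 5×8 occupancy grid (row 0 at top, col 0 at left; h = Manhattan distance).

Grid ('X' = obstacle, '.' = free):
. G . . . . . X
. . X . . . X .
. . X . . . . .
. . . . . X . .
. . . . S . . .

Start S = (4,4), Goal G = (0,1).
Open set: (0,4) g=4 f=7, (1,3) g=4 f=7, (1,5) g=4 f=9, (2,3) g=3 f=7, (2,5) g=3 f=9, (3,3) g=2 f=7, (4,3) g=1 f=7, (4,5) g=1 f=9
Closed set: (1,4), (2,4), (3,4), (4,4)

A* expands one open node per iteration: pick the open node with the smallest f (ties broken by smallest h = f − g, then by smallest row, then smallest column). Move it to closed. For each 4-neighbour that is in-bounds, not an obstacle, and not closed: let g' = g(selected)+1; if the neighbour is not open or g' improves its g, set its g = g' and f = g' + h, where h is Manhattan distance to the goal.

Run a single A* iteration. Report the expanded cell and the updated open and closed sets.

step 1: expand (0,4) (f=7, h=3) → closed; open now [(0,3) g=5 f=7, (0,5) g=5 f=9, (1,3) g=4 f=7, (1,5) g=4 f=9, (2,3) g=3 f=7, (2,5) g=3 f=9, (3,3) g=2 f=7, (4,3) g=1 f=7, (4,5) g=1 f=9]

expanded=(0,4); open=[(0,3) g=5 f=7, (0,5) g=5 f=9, (1,3) g=4 f=7, (1,5) g=4 f=9, (2,3) g=3 f=7, (2,5) g=3 f=9, (3,3) g=2 f=7, (4,3) g=1 f=7, (4,5) g=1 f=9]; closed=[(0,4), (1,4), (2,4), (3,4), (4,4)]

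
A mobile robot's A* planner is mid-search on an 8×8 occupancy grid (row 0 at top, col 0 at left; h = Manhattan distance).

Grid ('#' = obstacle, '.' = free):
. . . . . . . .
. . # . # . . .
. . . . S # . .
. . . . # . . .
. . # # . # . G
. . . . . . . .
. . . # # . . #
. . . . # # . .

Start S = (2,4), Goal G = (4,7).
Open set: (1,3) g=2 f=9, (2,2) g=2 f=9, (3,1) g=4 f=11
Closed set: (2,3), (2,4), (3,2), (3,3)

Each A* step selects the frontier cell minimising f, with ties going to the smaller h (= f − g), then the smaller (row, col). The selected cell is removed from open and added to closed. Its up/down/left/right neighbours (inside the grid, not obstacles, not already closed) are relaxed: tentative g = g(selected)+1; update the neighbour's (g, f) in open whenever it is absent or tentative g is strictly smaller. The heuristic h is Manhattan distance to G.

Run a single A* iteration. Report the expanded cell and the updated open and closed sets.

expanded=(1,3); open=[(0,3) g=3 f=11, (2,2) g=2 f=9, (3,1) g=4 f=11]; closed=[(1,3), (2,3), (2,4), (3,2), (3,3)]

step 1: expand (1,3) (f=9, h=7) → closed; open now [(0,3) g=3 f=11, (2,2) g=2 f=9, (3,1) g=4 f=11]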